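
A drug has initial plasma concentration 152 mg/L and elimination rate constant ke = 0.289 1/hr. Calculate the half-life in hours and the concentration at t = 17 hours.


t_half = ln(2) / ke = 0.693147 / 0.289 = 2.398 hr
C(t) = C0 * exp(-ke*t) = 152 * exp(-0.289*17)
C(17) = 1.117 mg/L


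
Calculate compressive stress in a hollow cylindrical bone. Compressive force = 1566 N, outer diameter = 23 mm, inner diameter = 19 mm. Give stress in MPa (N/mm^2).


A = pi*(r_o^2 - r_i^2)
r_o = 11.5 mm, r_i = 9.5 mm
A = 131.947 mm^2
sigma = F/A = 1566 / 131.947
sigma = 11.87 MPa


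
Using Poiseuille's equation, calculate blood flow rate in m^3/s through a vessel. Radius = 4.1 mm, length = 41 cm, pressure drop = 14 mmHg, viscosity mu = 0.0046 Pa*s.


Q = pi*r^4*dP / (8*mu*L)
r = 0.0041 m, L = 0.41 m
dP = 14 mmHg = 1866.508 Pa
Q = 1.0982e-04 m^3/s


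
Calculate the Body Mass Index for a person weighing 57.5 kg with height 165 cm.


BMI = weight / height^2
height = 165 cm = 1.65 m
BMI = 57.5 / 1.65^2
BMI = 21.12 kg/m^2


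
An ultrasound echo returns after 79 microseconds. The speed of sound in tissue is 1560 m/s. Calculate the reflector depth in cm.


depth = c * t / 2
t = 79 us = 7.9000e-05 s
depth = 1560 * 7.9000e-05 / 2
depth = 0.06162 m = 6.162 cm


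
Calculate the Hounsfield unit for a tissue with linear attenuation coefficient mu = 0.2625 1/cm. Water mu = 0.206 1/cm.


HU = ((mu_tissue - mu_water) / mu_water) * 1000
HU = ((0.2625 - 0.206) / 0.206) * 1000
HU = 274.3


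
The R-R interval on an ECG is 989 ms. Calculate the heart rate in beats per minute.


HR = 60 / RR_interval(s)
RR = 989 ms = 0.989 s
HR = 60 / 0.989 = 60.67 bpm


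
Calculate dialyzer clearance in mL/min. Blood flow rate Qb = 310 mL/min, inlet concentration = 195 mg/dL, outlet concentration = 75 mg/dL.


K = Qb * (Cb_in - Cb_out) / Cb_in
K = 310 * (195 - 75) / 195
K = 190.8 mL/min


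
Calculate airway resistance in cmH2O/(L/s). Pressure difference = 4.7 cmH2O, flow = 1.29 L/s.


R = dP / flow
R = 4.7 / 1.29
R = 3.643 cmH2O/(L/s)


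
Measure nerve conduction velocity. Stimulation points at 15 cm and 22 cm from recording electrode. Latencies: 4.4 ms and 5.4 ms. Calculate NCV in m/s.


Distance = (22 - 15) / 100 = 0.07 m
dt = (5.4 - 4.4) / 1000 = 0.001 s
NCV = dist / dt = 70 m/s


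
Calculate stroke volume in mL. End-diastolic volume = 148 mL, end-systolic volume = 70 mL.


SV = EDV - ESV
SV = 148 - 70
SV = 78 mL


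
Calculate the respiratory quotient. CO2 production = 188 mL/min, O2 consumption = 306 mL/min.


RQ = VCO2 / VO2
RQ = 188 / 306
RQ = 0.6144


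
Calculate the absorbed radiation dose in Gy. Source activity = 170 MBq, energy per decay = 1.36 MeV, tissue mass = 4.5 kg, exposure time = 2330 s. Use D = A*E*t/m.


A = 170 MBq = 1.7000e+08 Bq
E = 1.36 MeV = 2.17872e-13 J
D = A*E*t/m = 1.7000e+08*2.17872e-13*2330/4.5
D = 0.01918 Gy


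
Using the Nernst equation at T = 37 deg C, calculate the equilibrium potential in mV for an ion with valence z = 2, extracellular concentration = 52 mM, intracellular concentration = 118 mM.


E = (RT/(zF)) * ln(C_out/C_in)
T = 37 + 273.15 = 310.15 K
E = (8.314 * 310.15 / (2 * 96485)) * ln(52/118)
E = -10.95 mV


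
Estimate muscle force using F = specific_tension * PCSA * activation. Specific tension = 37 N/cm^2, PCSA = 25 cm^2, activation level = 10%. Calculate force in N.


F = sigma * PCSA * activation
F = 37 * 25 * 0.1
F = 92.5 N


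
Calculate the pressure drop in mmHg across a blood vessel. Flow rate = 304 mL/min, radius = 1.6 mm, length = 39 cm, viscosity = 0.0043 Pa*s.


dP = 8*mu*L*Q / (pi*r^4)
Q = 304 mL/min = 5.06667e-06 m^3/s
dP = 3301.53 Pa = 3301.53 / 133.322 mmHg = 24.76 mmHg


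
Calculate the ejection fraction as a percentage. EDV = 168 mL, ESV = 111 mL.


SV = EDV - ESV = 168 - 111 = 57 mL
EF = SV/EDV * 100 = 57/168 * 100
EF = 33.93%


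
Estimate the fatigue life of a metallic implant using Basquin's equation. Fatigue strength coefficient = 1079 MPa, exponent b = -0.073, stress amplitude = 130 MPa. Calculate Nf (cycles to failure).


sigma_a = sigma_f' * (2Nf)^b
2Nf = (sigma_a/sigma_f')^(1/b)
2Nf = (130/1079)^(1/-0.073)
2Nf = 3.8914446e+12
Nf = 1.9457e+12


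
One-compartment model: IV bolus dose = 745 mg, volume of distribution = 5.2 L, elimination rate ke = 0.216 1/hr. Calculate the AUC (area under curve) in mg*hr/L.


C0 = Dose/Vd = 745/5.2 = 143.269 mg/L
AUC = C0/ke = 143.269/0.216
AUC = 663.3 mg*hr/L


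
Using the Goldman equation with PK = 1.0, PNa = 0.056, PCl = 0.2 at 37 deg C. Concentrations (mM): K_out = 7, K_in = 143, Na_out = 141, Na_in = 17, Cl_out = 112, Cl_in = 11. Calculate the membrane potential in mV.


Vm = (RT/F)*ln((PK*Ko + PNa*Nao + PCl*Cli)/(PK*Ki + PNa*Nai + PCl*Clo))
Numer = 17.096, Denom = 166.352
Vm = -60.81 mV


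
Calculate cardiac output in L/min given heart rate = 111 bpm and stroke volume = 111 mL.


CO = HR * SV
CO = 111 * 111 / 1000
CO = 12.32 L/min


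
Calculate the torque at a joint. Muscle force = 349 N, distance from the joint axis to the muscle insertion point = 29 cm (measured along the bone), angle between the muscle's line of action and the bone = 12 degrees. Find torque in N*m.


Torque = F * d * sin(theta)   (moment arm = d*sin(theta))
d = 29 cm = 0.29 m
Torque = 349 * 0.29 * sin(12)
Torque = 21.04 N*m


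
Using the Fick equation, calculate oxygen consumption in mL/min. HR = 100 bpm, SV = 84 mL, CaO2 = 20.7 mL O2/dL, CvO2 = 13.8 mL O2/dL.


CO = HR*SV = 100*84/1000 = 8.4 L/min
a-v O2 diff = 20.7 - 13.8 = 6.9 mL/dL
VO2 = CO * (CaO2-CvO2) * 10 dL/L
VO2 = 8.4 * 6.9 * 10
VO2 = 579.6 mL/min


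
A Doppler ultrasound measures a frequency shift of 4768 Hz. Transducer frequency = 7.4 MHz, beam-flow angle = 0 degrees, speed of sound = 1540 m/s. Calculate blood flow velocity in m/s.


v = fd * c / (2 * f0 * cos(theta))
v = 4768 * 1540 / (2 * 7.4000e+06 * cos(0))
v = 0.4961 m/s


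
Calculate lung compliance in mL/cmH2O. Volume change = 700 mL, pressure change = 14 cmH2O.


C = dV / dP
C = 700 / 14
C = 50 mL/cmH2O


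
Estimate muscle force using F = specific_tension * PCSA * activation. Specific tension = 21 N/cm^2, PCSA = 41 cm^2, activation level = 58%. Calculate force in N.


F = sigma * PCSA * activation
F = 21 * 41 * 0.58
F = 499.4 N


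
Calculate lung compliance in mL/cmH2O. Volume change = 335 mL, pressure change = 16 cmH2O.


C = dV / dP
C = 335 / 16
C = 20.94 mL/cmH2O


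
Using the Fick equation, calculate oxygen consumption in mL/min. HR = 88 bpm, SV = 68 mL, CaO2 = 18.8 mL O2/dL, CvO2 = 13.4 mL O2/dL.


CO = HR*SV = 88*68/1000 = 5.984 L/min
a-v O2 diff = 18.8 - 13.4 = 5.4 mL/dL
VO2 = CO * (CaO2-CvO2) * 10 dL/L
VO2 = 5.984 * 5.4 * 10
VO2 = 323.1 mL/min


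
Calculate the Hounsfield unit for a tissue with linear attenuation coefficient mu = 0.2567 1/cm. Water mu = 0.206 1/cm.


HU = ((mu_tissue - mu_water) / mu_water) * 1000
HU = ((0.2567 - 0.206) / 0.206) * 1000
HU = 246.1


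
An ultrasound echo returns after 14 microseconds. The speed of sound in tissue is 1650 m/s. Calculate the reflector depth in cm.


depth = c * t / 2
t = 14 us = 1.4000e-05 s
depth = 1650 * 1.4000e-05 / 2
depth = 0.01155 m = 1.155 cm


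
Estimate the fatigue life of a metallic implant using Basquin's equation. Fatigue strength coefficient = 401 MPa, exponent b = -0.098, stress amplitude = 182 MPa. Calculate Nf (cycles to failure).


sigma_a = sigma_f' * (2Nf)^b
2Nf = (sigma_a/sigma_f')^(1/b)
2Nf = (182/401)^(1/-0.098)
2Nf = 3167.7051
Nf = 1584


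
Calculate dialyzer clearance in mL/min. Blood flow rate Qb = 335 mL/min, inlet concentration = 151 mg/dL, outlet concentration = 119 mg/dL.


K = Qb * (Cb_in - Cb_out) / Cb_in
K = 335 * (151 - 119) / 151
K = 70.99 mL/min


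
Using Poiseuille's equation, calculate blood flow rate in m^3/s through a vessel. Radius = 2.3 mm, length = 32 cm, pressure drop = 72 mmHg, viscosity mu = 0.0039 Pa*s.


Q = pi*r^4*dP / (8*mu*L)
r = 0.0023 m, L = 0.32 m
dP = 72 mmHg = 9599.184 Pa
Q = 8.4526e-05 m^3/s


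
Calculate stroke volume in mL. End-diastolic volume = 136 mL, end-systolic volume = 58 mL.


SV = EDV - ESV
SV = 136 - 58
SV = 78 mL


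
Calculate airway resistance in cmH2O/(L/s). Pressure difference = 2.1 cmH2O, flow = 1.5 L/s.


R = dP / flow
R = 2.1 / 1.5
R = 1.4 cmH2O/(L/s)


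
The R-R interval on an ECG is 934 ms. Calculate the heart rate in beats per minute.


HR = 60 / RR_interval(s)
RR = 934 ms = 0.934 s
HR = 60 / 0.934 = 64.24 bpm


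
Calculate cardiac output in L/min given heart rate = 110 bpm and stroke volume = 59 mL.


CO = HR * SV
CO = 110 * 59 / 1000
CO = 6.49 L/min


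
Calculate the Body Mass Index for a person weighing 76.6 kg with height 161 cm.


BMI = weight / height^2
height = 161 cm = 1.61 m
BMI = 76.6 / 1.61^2
BMI = 29.55 kg/m^2


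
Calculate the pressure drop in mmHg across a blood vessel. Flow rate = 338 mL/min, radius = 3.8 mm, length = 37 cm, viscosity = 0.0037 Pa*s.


dP = 8*mu*L*Q / (pi*r^4)
Q = 338 mL/min = 5.63333e-06 m^3/s
dP = 94.1834 Pa = 94.1834 / 133.322 mmHg = 0.7064 mmHg


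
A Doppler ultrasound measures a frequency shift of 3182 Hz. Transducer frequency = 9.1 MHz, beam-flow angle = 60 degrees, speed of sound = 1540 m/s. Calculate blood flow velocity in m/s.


v = fd * c / (2 * f0 * cos(theta))
v = 3182 * 1540 / (2 * 9.1000e+06 * cos(60))
v = 0.5385 m/s


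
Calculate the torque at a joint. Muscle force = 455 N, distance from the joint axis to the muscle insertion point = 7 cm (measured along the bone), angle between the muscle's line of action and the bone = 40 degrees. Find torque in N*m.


Torque = F * d * sin(theta)   (moment arm = d*sin(theta))
d = 7 cm = 0.07 m
Torque = 455 * 0.07 * sin(40)
Torque = 20.47 N*m


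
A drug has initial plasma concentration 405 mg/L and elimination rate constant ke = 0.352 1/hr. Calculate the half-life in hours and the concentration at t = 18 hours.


t_half = ln(2) / ke = 0.693147 / 0.352 = 1.969 hr
C(t) = C0 * exp(-ke*t) = 405 * exp(-0.352*18)
C(18) = 0.7174 mg/L


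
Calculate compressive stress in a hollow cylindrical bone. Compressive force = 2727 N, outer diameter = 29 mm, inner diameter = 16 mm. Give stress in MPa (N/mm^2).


A = pi*(r_o^2 - r_i^2)
r_o = 14.5 mm, r_i = 8 mm
A = 459.458 mm^2
sigma = F/A = 2727 / 459.458
sigma = 5.935 MPa


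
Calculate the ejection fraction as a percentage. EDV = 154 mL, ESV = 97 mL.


SV = EDV - ESV = 154 - 97 = 57 mL
EF = SV/EDV * 100 = 57/154 * 100
EF = 37.01%


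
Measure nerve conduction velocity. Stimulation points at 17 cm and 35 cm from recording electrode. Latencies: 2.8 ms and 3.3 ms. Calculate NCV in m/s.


Distance = (35 - 17) / 100 = 0.18 m
dt = (3.3 - 2.8) / 1000 = 5.0000e-04 s
NCV = dist / dt = 360 m/s


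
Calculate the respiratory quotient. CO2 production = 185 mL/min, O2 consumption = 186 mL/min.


RQ = VCO2 / VO2
RQ = 185 / 186
RQ = 0.9946


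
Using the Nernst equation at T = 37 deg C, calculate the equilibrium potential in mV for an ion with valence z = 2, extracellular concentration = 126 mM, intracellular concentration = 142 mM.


E = (RT/(zF)) * ln(C_out/C_in)
T = 37 + 273.15 = 310.15 K
E = (8.314 * 310.15 / (2 * 96485)) * ln(126/142)
E = -1.597 mV


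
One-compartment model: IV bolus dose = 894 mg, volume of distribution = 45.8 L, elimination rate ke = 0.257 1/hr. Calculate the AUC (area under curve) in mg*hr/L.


C0 = Dose/Vd = 894/45.8 = 19.5197 mg/L
AUC = C0/ke = 19.5197/0.257
AUC = 75.95 mg*hr/L


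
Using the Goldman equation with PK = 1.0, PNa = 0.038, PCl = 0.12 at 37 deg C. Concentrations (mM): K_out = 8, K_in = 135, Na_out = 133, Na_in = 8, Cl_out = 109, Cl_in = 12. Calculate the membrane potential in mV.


Vm = (RT/F)*ln((PK*Ko + PNa*Nao + PCl*Cli)/(PK*Ki + PNa*Nai + PCl*Clo))
Numer = 14.494, Denom = 148.384
Vm = -62.16 mV


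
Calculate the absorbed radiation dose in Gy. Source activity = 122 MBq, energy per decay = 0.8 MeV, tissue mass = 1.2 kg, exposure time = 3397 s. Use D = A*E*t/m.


A = 122 MBq = 1.2200e+08 Bq
E = 0.8 MeV = 1.2816e-13 J
D = A*E*t/m = 1.2200e+08*1.2816e-13*3397/1.2
D = 0.04426 Gy


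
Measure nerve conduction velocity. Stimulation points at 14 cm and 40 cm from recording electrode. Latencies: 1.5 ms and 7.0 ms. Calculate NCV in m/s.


Distance = (40 - 14) / 100 = 0.26 m
dt = (7.0 - 1.5) / 1000 = 0.0055 s
NCV = dist / dt = 47.27 m/s


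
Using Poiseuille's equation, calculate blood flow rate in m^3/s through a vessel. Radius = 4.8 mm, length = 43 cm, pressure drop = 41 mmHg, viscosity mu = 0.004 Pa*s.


Q = pi*r^4*dP / (8*mu*L)
r = 0.0048 m, L = 0.43 m
dP = 41 mmHg = 5466.202 Pa
Q = 6.6249e-04 m^3/s


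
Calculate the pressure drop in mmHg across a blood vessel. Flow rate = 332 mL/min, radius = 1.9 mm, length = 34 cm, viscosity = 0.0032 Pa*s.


dP = 8*mu*L*Q / (pi*r^4)
Q = 332 mL/min = 5.53333e-06 m^3/s
dP = 1176.36 Pa = 1176.36 / 133.322 mmHg = 8.823 mmHg


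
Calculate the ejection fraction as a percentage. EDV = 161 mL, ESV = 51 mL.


SV = EDV - ESV = 161 - 51 = 110 mL
EF = SV/EDV * 100 = 110/161 * 100
EF = 68.32%


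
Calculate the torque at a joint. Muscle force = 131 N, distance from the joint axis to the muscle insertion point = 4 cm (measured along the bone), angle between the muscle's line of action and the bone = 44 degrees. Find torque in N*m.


Torque = F * d * sin(theta)   (moment arm = d*sin(theta))
d = 4 cm = 0.04 m
Torque = 131 * 0.04 * sin(44)
Torque = 3.64 N*m


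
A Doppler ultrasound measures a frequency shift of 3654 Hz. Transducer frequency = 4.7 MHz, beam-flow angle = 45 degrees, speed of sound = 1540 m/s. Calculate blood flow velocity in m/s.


v = fd * c / (2 * f0 * cos(theta))
v = 3654 * 1540 / (2 * 4.7000e+06 * cos(45))
v = 0.8466 m/s


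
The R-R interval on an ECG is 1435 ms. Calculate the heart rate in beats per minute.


HR = 60 / RR_interval(s)
RR = 1435 ms = 1.435 s
HR = 60 / 1.435 = 41.81 bpm


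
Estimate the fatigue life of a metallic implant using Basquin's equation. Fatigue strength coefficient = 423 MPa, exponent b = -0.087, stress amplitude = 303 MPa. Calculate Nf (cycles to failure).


sigma_a = sigma_f' * (2Nf)^b
2Nf = (sigma_a/sigma_f')^(1/b)
2Nf = (303/423)^(1/-0.087)
2Nf = 46.290434
Nf = 23.15


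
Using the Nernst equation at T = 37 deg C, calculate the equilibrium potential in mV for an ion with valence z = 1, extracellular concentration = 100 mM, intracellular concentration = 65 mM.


E = (RT/(zF)) * ln(C_out/C_in)
T = 37 + 273.15 = 310.15 K
E = (8.314 * 310.15 / (1 * 96485)) * ln(100/65)
E = 11.51 mV


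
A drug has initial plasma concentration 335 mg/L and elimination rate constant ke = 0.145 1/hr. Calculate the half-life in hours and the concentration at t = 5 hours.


t_half = ln(2) / ke = 0.693147 / 0.145 = 4.78 hr
C(t) = C0 * exp(-ke*t) = 335 * exp(-0.145*5)
C(5) = 162.2 mg/L


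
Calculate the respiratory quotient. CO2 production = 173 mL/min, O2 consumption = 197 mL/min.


RQ = VCO2 / VO2
RQ = 173 / 197
RQ = 0.8782


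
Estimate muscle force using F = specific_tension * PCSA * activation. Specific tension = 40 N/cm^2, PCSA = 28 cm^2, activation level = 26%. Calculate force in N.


F = sigma * PCSA * activation
F = 40 * 28 * 0.26
F = 291.2 N


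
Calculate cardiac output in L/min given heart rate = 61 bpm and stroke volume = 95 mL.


CO = HR * SV
CO = 61 * 95 / 1000
CO = 5.795 L/min


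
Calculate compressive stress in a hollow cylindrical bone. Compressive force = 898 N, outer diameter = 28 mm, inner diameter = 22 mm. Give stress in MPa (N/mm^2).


A = pi*(r_o^2 - r_i^2)
r_o = 14 mm, r_i = 11 mm
A = 235.619 mm^2
sigma = F/A = 898 / 235.619
sigma = 3.811 MPa


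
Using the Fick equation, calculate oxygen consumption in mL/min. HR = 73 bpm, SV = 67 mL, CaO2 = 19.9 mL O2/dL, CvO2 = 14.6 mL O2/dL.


CO = HR*SV = 73*67/1000 = 4.891 L/min
a-v O2 diff = 19.9 - 14.6 = 5.3 mL/dL
VO2 = CO * (CaO2-CvO2) * 10 dL/L
VO2 = 4.891 * 5.3 * 10
VO2 = 259.2 mL/min


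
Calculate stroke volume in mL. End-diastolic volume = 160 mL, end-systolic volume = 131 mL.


SV = EDV - ESV
SV = 160 - 131
SV = 29 mL


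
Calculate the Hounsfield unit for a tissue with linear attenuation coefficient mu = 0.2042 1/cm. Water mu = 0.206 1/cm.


HU = ((mu_tissue - mu_water) / mu_water) * 1000
HU = ((0.2042 - 0.206) / 0.206) * 1000
HU = -8.738


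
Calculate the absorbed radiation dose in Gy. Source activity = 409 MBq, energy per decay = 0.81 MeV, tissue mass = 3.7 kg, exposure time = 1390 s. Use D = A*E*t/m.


A = 409 MBq = 4.0900e+08 Bq
E = 0.81 MeV = 1.29762e-13 J
D = A*E*t/m = 4.0900e+08*1.29762e-13*1390/3.7
D = 0.01994 Gy


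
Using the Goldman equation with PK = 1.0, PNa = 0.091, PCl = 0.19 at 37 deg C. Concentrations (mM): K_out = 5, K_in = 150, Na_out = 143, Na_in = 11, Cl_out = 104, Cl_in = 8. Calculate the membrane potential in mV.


Vm = (RT/F)*ln((PK*Ko + PNa*Nao + PCl*Cli)/(PK*Ki + PNa*Nai + PCl*Clo))
Numer = 19.533, Denom = 170.761
Vm = -57.94 mV


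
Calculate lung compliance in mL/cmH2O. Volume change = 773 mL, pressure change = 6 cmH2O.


C = dV / dP
C = 773 / 6
C = 128.8 mL/cmH2O


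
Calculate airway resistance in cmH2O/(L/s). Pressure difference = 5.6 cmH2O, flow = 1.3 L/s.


R = dP / flow
R = 5.6 / 1.3
R = 4.308 cmH2O/(L/s)


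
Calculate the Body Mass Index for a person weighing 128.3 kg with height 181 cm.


BMI = weight / height^2
height = 181 cm = 1.81 m
BMI = 128.3 / 1.81^2
BMI = 39.16 kg/m^2


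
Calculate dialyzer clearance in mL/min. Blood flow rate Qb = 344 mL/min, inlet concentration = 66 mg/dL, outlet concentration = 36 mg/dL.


K = Qb * (Cb_in - Cb_out) / Cb_in
K = 344 * (66 - 36) / 66
K = 156.4 mL/min


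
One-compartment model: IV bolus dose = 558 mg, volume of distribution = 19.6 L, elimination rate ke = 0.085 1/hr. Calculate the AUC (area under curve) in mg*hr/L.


C0 = Dose/Vd = 558/19.6 = 28.4694 mg/L
AUC = C0/ke = 28.4694/0.085
AUC = 334.9 mg*hr/L


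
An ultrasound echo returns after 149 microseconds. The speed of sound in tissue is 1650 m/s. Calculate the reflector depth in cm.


depth = c * t / 2
t = 149 us = 1.4900e-04 s
depth = 1650 * 1.4900e-04 / 2
depth = 0.122925 m = 12.2925 cm


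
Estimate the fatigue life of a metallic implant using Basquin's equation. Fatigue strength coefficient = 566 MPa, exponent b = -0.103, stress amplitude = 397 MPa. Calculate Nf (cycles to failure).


sigma_a = sigma_f' * (2Nf)^b
2Nf = (sigma_a/sigma_f')^(1/b)
2Nf = (397/566)^(1/-0.103)
2Nf = 31.289406
Nf = 15.64


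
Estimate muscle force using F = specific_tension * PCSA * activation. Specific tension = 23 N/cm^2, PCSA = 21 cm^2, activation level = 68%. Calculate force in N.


F = sigma * PCSA * activation
F = 23 * 21 * 0.68
F = 328.4 N


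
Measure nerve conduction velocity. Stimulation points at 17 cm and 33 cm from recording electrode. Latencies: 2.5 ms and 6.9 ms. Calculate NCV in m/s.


Distance = (33 - 17) / 100 = 0.16 m
dt = (6.9 - 2.5) / 1000 = 0.0044 s
NCV = dist / dt = 36.36 m/s


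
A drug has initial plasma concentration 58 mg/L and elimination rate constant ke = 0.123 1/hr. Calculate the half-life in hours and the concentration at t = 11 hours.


t_half = ln(2) / ke = 0.693147 / 0.123 = 5.635 hr
C(t) = C0 * exp(-ke*t) = 58 * exp(-0.123*11)
C(11) = 14.99 mg/L


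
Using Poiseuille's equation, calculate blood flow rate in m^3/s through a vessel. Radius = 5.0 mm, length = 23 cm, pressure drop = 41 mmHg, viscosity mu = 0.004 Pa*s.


Q = pi*r^4*dP / (8*mu*L)
r = 0.005 m, L = 0.23 m
dP = 41 mmHg = 5466.202 Pa
Q = 0.001458 m^3/s


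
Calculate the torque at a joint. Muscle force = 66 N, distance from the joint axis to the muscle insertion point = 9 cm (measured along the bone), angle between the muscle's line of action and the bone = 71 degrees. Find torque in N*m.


Torque = F * d * sin(theta)   (moment arm = d*sin(theta))
d = 9 cm = 0.09 m
Torque = 66 * 0.09 * sin(71)
Torque = 5.616 N*m


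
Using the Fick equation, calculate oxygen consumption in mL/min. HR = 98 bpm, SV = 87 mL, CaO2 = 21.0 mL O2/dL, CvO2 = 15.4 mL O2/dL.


CO = HR*SV = 98*87/1000 = 8.526 L/min
a-v O2 diff = 21.0 - 15.4 = 5.6 mL/dL
VO2 = CO * (CaO2-CvO2) * 10 dL/L
VO2 = 8.526 * 5.6 * 10
VO2 = 477.5 mL/min


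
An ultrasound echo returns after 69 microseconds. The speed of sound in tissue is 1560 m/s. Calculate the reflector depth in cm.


depth = c * t / 2
t = 69 us = 6.9000e-05 s
depth = 1560 * 6.9000e-05 / 2
depth = 0.05382 m = 5.382 cm


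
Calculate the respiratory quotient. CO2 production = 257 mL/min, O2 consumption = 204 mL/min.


RQ = VCO2 / VO2
RQ = 257 / 204
RQ = 1.26


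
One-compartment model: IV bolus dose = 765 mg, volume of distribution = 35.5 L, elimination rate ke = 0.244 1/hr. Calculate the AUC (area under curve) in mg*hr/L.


C0 = Dose/Vd = 765/35.5 = 21.5493 mg/L
AUC = C0/ke = 21.5493/0.244
AUC = 88.32 mg*hr/L


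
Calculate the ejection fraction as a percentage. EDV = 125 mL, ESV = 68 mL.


SV = EDV - ESV = 125 - 68 = 57 mL
EF = SV/EDV * 100 = 57/125 * 100
EF = 45.6%


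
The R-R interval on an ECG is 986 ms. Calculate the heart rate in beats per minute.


HR = 60 / RR_interval(s)
RR = 986 ms = 0.986 s
HR = 60 / 0.986 = 60.85 bpm


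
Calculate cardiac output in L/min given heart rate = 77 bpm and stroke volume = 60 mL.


CO = HR * SV
CO = 77 * 60 / 1000
CO = 4.62 L/min


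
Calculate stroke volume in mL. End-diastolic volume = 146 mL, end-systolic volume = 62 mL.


SV = EDV - ESV
SV = 146 - 62
SV = 84 mL


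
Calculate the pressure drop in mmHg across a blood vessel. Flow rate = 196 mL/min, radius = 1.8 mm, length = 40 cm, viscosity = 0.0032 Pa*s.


dP = 8*mu*L*Q / (pi*r^4)
Q = 196 mL/min = 3.26667e-06 m^3/s
dP = 1014.3 Pa = 1014.3 / 133.322 mmHg = 7.608 mmHg


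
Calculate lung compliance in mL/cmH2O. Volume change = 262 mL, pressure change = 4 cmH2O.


C = dV / dP
C = 262 / 4
C = 65.5 mL/cmH2O


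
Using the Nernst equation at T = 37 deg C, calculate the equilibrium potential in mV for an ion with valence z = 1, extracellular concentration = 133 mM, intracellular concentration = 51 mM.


E = (RT/(zF)) * ln(C_out/C_in)
T = 37 + 273.15 = 310.15 K
E = (8.314 * 310.15 / (1 * 96485)) * ln(133/51)
E = 25.62 mV


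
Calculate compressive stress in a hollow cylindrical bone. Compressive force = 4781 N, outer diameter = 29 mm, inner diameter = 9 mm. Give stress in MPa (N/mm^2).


A = pi*(r_o^2 - r_i^2)
r_o = 14.5 mm, r_i = 4.5 mm
A = 596.903 mm^2
sigma = F/A = 4781 / 596.903
sigma = 8.01 MPa


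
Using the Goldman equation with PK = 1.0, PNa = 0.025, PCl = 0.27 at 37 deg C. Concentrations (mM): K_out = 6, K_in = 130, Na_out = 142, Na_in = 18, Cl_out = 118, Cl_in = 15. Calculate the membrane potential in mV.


Vm = (RT/F)*ln((PK*Ko + PNa*Nao + PCl*Cli)/(PK*Ki + PNa*Nai + PCl*Clo))
Numer = 13.6, Denom = 162.31
Vm = -66.26 mV


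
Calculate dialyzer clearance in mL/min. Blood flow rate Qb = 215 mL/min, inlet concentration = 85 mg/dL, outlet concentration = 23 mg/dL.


K = Qb * (Cb_in - Cb_out) / Cb_in
K = 215 * (85 - 23) / 85
K = 156.8 mL/min


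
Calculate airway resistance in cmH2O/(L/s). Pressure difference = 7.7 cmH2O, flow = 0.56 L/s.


R = dP / flow
R = 7.7 / 0.56
R = 13.75 cmH2O/(L/s)


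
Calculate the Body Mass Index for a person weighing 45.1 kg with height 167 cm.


BMI = weight / height^2
height = 167 cm = 1.67 m
BMI = 45.1 / 1.67^2
BMI = 16.17 kg/m^2


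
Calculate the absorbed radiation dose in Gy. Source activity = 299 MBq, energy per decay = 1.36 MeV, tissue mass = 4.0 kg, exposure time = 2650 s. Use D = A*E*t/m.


A = 299 MBq = 2.9900e+08 Bq
E = 1.36 MeV = 2.17872e-13 J
D = A*E*t/m = 2.9900e+08*2.17872e-13*2650/4.0
D = 0.04316 Gy


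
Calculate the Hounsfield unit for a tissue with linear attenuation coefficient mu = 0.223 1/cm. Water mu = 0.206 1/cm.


HU = ((mu_tissue - mu_water) / mu_water) * 1000
HU = ((0.223 - 0.206) / 0.206) * 1000
HU = 82.52


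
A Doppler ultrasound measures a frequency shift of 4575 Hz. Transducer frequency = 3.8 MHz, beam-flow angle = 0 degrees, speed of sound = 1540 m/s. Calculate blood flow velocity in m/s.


v = fd * c / (2 * f0 * cos(theta))
v = 4575 * 1540 / (2 * 3.8000e+06 * cos(0))
v = 0.927 m/s


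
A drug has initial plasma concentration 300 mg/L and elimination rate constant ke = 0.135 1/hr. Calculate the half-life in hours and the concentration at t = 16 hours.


t_half = ln(2) / ke = 0.693147 / 0.135 = 5.134 hr
C(t) = C0 * exp(-ke*t) = 300 * exp(-0.135*16)
C(16) = 34.6 mg/L


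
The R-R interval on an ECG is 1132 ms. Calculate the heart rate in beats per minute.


HR = 60 / RR_interval(s)
RR = 1132 ms = 1.132 s
HR = 60 / 1.132 = 53 bpm


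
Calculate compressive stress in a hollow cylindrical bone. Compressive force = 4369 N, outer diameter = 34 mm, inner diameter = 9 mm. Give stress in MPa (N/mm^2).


A = pi*(r_o^2 - r_i^2)
r_o = 17 mm, r_i = 4.5 mm
A = 844.303 mm^2
sigma = F/A = 4369 / 844.303
sigma = 5.175 MPa


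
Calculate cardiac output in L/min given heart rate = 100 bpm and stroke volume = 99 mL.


CO = HR * SV
CO = 100 * 99 / 1000
CO = 9.9 L/min


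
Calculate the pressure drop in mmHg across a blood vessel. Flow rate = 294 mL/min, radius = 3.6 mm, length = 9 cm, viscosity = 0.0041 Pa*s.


dP = 8*mu*L*Q / (pi*r^4)
Q = 294 mL/min = 4.9e-06 m^3/s
dP = 27.4127 Pa = 27.4127 / 133.322 mmHg = 0.2056 mmHg


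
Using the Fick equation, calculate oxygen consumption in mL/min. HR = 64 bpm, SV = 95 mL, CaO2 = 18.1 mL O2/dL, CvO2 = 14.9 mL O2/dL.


CO = HR*SV = 64*95/1000 = 6.08 L/min
a-v O2 diff = 18.1 - 14.9 = 3.2 mL/dL
VO2 = CO * (CaO2-CvO2) * 10 dL/L
VO2 = 6.08 * 3.2 * 10
VO2 = 194.6 mL/min


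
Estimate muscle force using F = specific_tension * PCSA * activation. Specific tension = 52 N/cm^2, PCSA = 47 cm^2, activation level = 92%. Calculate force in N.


F = sigma * PCSA * activation
F = 52 * 47 * 0.92
F = 2248 N


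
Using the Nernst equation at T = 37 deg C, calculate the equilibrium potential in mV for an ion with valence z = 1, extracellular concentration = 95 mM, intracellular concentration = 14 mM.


E = (RT/(zF)) * ln(C_out/C_in)
T = 37 + 273.15 = 310.15 K
E = (8.314 * 310.15 / (1 * 96485)) * ln(95/14)
E = 51.17 mV


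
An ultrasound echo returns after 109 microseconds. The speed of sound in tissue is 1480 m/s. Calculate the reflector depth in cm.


depth = c * t / 2
t = 109 us = 1.0900e-04 s
depth = 1480 * 1.0900e-04 / 2
depth = 0.08066 m = 8.066 cm


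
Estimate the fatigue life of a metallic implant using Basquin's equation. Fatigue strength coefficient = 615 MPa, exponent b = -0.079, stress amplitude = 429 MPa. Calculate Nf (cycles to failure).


sigma_a = sigma_f' * (2Nf)^b
2Nf = (sigma_a/sigma_f')^(1/b)
2Nf = (429/615)^(1/-0.079)
2Nf = 95.493201
Nf = 47.75


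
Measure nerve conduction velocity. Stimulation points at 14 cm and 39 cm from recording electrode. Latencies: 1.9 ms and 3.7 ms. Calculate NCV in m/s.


Distance = (39 - 14) / 100 = 0.25 m
dt = (3.7 - 1.9) / 1000 = 0.0018 s
NCV = dist / dt = 138.9 m/s


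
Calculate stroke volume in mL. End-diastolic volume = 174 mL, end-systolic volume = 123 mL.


SV = EDV - ESV
SV = 174 - 123
SV = 51 mL


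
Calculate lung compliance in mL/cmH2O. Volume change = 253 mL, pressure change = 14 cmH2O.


C = dV / dP
C = 253 / 14
C = 18.07 mL/cmH2O


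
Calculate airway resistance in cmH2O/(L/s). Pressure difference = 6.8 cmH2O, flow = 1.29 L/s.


R = dP / flow
R = 6.8 / 1.29
R = 5.271 cmH2O/(L/s)


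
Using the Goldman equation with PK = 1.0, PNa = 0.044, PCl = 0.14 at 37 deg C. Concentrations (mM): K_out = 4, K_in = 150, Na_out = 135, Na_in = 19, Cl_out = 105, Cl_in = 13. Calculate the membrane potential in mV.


Vm = (RT/F)*ln((PK*Ko + PNa*Nao + PCl*Cli)/(PK*Ki + PNa*Nai + PCl*Clo))
Numer = 11.76, Denom = 165.536
Vm = -70.67 mV


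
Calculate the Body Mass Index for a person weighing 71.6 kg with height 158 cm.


BMI = weight / height^2
height = 158 cm = 1.58 m
BMI = 71.6 / 1.58^2
BMI = 28.68 kg/m^2


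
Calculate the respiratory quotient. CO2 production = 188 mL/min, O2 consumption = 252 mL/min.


RQ = VCO2 / VO2
RQ = 188 / 252
RQ = 0.746


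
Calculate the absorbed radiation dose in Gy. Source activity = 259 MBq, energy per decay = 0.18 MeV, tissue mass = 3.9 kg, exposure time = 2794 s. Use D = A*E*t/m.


A = 259 MBq = 2.5900e+08 Bq
E = 0.18 MeV = 2.8836e-14 J
D = A*E*t/m = 2.5900e+08*2.8836e-14*2794/3.9
D = 0.005351 Gy


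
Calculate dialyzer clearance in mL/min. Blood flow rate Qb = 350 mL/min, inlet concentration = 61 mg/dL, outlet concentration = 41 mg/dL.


K = Qb * (Cb_in - Cb_out) / Cb_in
K = 350 * (61 - 41) / 61
K = 114.8 mL/min


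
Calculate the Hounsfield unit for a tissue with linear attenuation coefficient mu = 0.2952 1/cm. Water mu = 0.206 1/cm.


HU = ((mu_tissue - mu_water) / mu_water) * 1000
HU = ((0.2952 - 0.206) / 0.206) * 1000
HU = 433


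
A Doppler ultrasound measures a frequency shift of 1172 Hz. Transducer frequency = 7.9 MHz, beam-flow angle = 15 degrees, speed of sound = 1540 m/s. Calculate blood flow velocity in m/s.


v = fd * c / (2 * f0 * cos(theta))
v = 1172 * 1540 / (2 * 7.9000e+06 * cos(15))
v = 0.1183 m/s


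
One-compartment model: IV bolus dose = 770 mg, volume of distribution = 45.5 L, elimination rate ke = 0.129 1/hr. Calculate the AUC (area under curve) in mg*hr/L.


C0 = Dose/Vd = 770/45.5 = 16.9231 mg/L
AUC = C0/ke = 16.9231/0.129
AUC = 131.2 mg*hr/L


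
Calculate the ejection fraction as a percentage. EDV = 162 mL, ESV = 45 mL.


SV = EDV - ESV = 162 - 45 = 117 mL
EF = SV/EDV * 100 = 117/162 * 100
EF = 72.22%


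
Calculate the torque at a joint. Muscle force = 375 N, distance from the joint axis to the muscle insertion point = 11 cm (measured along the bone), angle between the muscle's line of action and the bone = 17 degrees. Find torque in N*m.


Torque = F * d * sin(theta)   (moment arm = d*sin(theta))
d = 11 cm = 0.11 m
Torque = 375 * 0.11 * sin(17)
Torque = 12.06 N*m


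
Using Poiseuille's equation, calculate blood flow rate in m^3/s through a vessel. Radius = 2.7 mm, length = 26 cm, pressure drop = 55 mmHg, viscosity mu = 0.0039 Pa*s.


Q = pi*r^4*dP / (8*mu*L)
r = 0.0027 m, L = 0.26 m
dP = 55 mmHg = 7332.71 Pa
Q = 1.5092e-04 m^3/s


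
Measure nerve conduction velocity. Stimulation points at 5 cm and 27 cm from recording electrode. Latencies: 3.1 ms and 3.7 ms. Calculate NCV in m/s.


Distance = (27 - 5) / 100 = 0.22 m
dt = (3.7 - 3.1) / 1000 = 6.0000e-04 s
NCV = dist / dt = 366.7 m/s


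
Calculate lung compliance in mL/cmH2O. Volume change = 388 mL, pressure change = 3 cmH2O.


C = dV / dP
C = 388 / 3
C = 129.3 mL/cmH2O


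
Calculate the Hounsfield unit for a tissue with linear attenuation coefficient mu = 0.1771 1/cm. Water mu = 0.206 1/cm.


HU = ((mu_tissue - mu_water) / mu_water) * 1000
HU = ((0.1771 - 0.206) / 0.206) * 1000
HU = -140.3


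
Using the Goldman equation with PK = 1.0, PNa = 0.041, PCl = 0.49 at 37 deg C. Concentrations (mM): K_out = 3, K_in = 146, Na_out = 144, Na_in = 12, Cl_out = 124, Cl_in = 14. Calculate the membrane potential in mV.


Vm = (RT/F)*ln((PK*Ko + PNa*Nao + PCl*Cli)/(PK*Ki + PNa*Nai + PCl*Clo))
Numer = 15.764, Denom = 207.252
Vm = -68.85 mV


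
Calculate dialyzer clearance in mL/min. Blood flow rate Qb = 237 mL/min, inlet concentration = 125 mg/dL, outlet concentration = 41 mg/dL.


K = Qb * (Cb_in - Cb_out) / Cb_in
K = 237 * (125 - 41) / 125
K = 159.3 mL/min


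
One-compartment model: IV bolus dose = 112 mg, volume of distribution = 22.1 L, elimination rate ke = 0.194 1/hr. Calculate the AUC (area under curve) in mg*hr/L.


C0 = Dose/Vd = 112/22.1 = 5.06787 mg/L
AUC = C0/ke = 5.06787/0.194
AUC = 26.12 mg*hr/L


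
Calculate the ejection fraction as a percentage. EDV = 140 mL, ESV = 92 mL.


SV = EDV - ESV = 140 - 92 = 48 mL
EF = SV/EDV * 100 = 48/140 * 100
EF = 34.29%


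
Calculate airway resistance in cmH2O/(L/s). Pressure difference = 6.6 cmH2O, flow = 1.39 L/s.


R = dP / flow
R = 6.6 / 1.39
R = 4.748 cmH2O/(L/s)


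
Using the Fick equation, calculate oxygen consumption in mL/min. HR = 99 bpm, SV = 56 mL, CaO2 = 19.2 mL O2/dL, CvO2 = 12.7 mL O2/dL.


CO = HR*SV = 99*56/1000 = 5.544 L/min
a-v O2 diff = 19.2 - 12.7 = 6.5 mL/dL
VO2 = CO * (CaO2-CvO2) * 10 dL/L
VO2 = 5.544 * 6.5 * 10
VO2 = 360.4 mL/min


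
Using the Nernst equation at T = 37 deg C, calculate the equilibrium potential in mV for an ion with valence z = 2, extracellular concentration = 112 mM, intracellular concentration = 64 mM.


E = (RT/(zF)) * ln(C_out/C_in)
T = 37 + 273.15 = 310.15 K
E = (8.314 * 310.15 / (2 * 96485)) * ln(112/64)
E = 7.478 mV


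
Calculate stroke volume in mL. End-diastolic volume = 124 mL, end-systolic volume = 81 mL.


SV = EDV - ESV
SV = 124 - 81
SV = 43 mL


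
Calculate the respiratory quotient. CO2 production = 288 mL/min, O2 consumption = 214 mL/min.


RQ = VCO2 / VO2
RQ = 288 / 214
RQ = 1.346


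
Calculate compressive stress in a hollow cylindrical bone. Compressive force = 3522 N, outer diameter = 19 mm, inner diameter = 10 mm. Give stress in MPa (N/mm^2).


A = pi*(r_o^2 - r_i^2)
r_o = 9.5 mm, r_i = 5 mm
A = 204.989 mm^2
sigma = F/A = 3522 / 204.989
sigma = 17.18 MPa


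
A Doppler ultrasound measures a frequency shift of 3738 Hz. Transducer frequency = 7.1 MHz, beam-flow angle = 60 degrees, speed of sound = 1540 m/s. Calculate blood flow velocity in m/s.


v = fd * c / (2 * f0 * cos(theta))
v = 3738 * 1540 / (2 * 7.1000e+06 * cos(60))
v = 0.8108 m/s


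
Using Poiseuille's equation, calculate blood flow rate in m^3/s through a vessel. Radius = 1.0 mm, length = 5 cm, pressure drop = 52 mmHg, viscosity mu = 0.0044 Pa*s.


Q = pi*r^4*dP / (8*mu*L)
r = 0.001 m, L = 0.05 m
dP = 52 mmHg = 6932.744 Pa
Q = 1.2375e-05 m^3/s


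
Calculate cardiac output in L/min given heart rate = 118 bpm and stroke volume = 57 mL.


CO = HR * SV
CO = 118 * 57 / 1000
CO = 6.726 L/min


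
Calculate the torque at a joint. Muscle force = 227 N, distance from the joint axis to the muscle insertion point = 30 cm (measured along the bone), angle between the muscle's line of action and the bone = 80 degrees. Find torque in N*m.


Torque = F * d * sin(theta)   (moment arm = d*sin(theta))
d = 30 cm = 0.3 m
Torque = 227 * 0.3 * sin(80)
Torque = 67.07 N*m


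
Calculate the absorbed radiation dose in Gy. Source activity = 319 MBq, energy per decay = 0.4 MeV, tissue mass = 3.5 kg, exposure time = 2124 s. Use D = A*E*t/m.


A = 319 MBq = 3.1900e+08 Bq
E = 0.4 MeV = 6.408e-14 J
D = A*E*t/m = 3.1900e+08*6.408e-14*2124/3.5
D = 0.01241 Gy


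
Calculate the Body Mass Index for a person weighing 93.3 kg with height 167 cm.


BMI = weight / height^2
height = 167 cm = 1.67 m
BMI = 93.3 / 1.67^2
BMI = 33.45 kg/m^2


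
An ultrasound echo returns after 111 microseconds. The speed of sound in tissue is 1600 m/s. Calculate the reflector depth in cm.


depth = c * t / 2
t = 111 us = 1.1100e-04 s
depth = 1600 * 1.1100e-04 / 2
depth = 0.0888 m = 8.88 cm


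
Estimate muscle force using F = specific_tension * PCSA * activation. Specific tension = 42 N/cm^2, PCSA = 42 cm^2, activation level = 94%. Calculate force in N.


F = sigma * PCSA * activation
F = 42 * 42 * 0.94
F = 1658 N


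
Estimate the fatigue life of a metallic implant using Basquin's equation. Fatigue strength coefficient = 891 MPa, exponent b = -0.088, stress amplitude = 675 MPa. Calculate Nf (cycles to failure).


sigma_a = sigma_f' * (2Nf)^b
2Nf = (sigma_a/sigma_f')^(1/b)
2Nf = (675/891)^(1/-0.088)
2Nf = 23.450835
Nf = 11.73


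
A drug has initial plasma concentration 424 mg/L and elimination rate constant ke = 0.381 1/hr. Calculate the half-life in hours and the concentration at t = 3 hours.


t_half = ln(2) / ke = 0.693147 / 0.381 = 1.819 hr
C(t) = C0 * exp(-ke*t) = 424 * exp(-0.381*3)
C(3) = 135.2 mg/L


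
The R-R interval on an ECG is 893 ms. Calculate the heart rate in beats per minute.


HR = 60 / RR_interval(s)
RR = 893 ms = 0.893 s
HR = 60 / 0.893 = 67.19 bpm


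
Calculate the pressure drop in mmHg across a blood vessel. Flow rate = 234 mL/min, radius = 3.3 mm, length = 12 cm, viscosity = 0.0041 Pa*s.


dP = 8*mu*L*Q / (pi*r^4)
Q = 234 mL/min = 3.9e-06 m^3/s
dP = 41.2016 Pa = 41.2016 / 133.322 mmHg = 0.309 mmHg


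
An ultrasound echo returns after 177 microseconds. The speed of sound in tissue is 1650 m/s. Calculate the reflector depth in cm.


depth = c * t / 2
t = 177 us = 1.7700e-04 s
depth = 1650 * 1.7700e-04 / 2
depth = 0.146025 m = 14.6025 cm


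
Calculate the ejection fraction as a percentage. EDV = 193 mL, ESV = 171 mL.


SV = EDV - ESV = 193 - 171 = 22 mL
EF = SV/EDV * 100 = 22/193 * 100
EF = 11.4%


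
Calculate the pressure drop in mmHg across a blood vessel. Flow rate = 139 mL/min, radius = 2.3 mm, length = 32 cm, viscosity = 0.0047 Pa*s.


dP = 8*mu*L*Q / (pi*r^4)
Q = 139 mL/min = 2.31667e-06 m^3/s
dP = 317.06 Pa = 317.06 / 133.322 mmHg = 2.378 mmHg


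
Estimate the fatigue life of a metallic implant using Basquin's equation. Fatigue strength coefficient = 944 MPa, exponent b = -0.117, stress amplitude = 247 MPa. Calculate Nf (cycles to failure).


sigma_a = sigma_f' * (2Nf)^b
2Nf = (sigma_a/sigma_f')^(1/b)
2Nf = (247/944)^(1/-0.117)
2Nf = 94778.483
Nf = 4.739e+04


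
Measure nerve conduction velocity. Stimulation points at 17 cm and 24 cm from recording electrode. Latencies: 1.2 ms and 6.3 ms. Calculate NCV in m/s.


Distance = (24 - 17) / 100 = 0.07 m
dt = (6.3 - 1.2) / 1000 = 0.0051 s
NCV = dist / dt = 13.73 m/s


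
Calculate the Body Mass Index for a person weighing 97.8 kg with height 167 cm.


BMI = weight / height^2
height = 167 cm = 1.67 m
BMI = 97.8 / 1.67^2
BMI = 35.07 kg/m^2


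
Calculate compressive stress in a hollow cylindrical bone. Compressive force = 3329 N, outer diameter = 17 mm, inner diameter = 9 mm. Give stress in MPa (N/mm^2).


A = pi*(r_o^2 - r_i^2)
r_o = 8.5 mm, r_i = 4.5 mm
A = 163.363 mm^2
sigma = F/A = 3329 / 163.363
sigma = 20.38 MPa


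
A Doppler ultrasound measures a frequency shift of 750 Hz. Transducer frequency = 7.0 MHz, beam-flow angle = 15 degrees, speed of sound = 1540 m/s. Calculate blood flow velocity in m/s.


v = fd * c / (2 * f0 * cos(theta))
v = 750 * 1540 / (2 * 7.0000e+06 * cos(15))
v = 0.08541 m/s


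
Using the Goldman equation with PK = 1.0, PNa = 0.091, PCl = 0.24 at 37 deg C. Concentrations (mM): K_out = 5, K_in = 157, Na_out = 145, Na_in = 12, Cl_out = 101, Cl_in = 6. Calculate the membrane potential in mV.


Vm = (RT/F)*ln((PK*Ko + PNa*Nao + PCl*Cli)/(PK*Ki + PNa*Nai + PCl*Clo))
Numer = 19.635, Denom = 182.332
Vm = -59.56 mV


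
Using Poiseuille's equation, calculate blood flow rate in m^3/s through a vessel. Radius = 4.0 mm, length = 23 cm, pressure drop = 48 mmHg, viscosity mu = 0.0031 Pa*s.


Q = pi*r^4*dP / (8*mu*L)
r = 0.004 m, L = 0.23 m
dP = 48 mmHg = 6399.456 Pa
Q = 9.0231e-04 m^3/s


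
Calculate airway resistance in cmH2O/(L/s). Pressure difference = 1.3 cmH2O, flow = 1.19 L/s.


R = dP / flow
R = 1.3 / 1.19
R = 1.092 cmH2O/(L/s)


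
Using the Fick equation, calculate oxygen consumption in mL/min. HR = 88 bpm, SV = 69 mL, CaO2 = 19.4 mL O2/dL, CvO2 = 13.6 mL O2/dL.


CO = HR*SV = 88*69/1000 = 6.072 L/min
a-v O2 diff = 19.4 - 13.6 = 5.8 mL/dL
VO2 = CO * (CaO2-CvO2) * 10 dL/L
VO2 = 6.072 * 5.8 * 10
VO2 = 352.2 mL/min
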